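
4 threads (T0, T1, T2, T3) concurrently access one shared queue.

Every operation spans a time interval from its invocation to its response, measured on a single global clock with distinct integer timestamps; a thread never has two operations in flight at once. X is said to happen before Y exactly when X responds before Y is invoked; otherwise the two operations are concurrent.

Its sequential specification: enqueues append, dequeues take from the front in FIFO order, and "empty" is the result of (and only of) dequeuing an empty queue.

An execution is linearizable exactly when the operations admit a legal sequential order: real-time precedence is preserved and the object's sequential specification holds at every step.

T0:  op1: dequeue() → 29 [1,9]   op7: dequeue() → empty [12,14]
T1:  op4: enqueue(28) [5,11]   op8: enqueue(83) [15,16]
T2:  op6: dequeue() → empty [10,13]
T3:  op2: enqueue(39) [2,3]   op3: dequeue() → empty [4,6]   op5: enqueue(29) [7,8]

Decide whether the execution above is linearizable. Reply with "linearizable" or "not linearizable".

prefix check: 1..8 passes, 1..9 fails once op1's time-9 response joins
all 4 real-time-respecting orders fail — 4 completed queue operations, no legal replay
including or dropping the 1 pending operation (op4) in any combination fails
e.g. op1, op2, op3, op5 (pending dropped): illegal at step 1, since op1 dequeue() → 29 cannot apply there
e.g. op2, op1, op3, op5 (pending dropped): illegal at step 2, since op1 dequeue() → 29 cannot apply there

not linearizable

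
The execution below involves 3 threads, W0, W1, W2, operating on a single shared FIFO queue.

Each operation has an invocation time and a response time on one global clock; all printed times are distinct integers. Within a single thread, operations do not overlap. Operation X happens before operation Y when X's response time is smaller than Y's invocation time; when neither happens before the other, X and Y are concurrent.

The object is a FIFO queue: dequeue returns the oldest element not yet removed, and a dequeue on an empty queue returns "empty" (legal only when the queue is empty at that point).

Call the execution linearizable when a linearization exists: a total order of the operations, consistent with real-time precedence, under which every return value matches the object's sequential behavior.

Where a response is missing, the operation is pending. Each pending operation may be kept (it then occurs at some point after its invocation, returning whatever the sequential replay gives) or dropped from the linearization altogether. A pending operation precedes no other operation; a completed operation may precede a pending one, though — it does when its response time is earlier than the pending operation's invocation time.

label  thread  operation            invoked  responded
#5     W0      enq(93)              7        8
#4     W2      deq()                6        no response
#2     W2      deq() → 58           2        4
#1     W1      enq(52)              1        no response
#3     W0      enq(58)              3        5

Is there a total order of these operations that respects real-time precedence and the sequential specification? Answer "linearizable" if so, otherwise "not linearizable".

one valid linearization: #3, #1, #2, #4, #5
step 1: #3 enq(58) — queue <58>
step 2: #1 enq(52) (pending, included) — queue <58,52>
step 3: #2 deq() → 58 — queue <52>
step 4: #4 deq() (pending, included) — queue <>
step 5: #5 enq(93) — queue <93>

linearizable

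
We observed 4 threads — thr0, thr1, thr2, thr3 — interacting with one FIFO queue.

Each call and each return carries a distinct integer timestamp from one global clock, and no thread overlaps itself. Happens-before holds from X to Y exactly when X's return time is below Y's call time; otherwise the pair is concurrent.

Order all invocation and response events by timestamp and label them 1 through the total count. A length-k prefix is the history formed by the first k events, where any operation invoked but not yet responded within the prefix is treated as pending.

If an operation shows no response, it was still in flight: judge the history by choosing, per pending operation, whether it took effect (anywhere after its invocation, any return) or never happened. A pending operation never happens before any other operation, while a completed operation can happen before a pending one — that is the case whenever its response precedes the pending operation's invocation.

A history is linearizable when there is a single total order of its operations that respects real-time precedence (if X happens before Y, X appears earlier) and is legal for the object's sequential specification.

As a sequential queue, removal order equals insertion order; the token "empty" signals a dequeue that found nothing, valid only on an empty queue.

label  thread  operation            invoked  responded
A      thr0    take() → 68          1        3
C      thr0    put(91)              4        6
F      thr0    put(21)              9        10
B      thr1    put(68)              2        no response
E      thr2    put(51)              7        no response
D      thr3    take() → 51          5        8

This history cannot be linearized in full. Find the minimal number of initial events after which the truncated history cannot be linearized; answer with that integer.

8

one valid order for events 1..7 is B, A, C:
1. B put(68) (pending, included), leaving queue <68>
2. A take() → 68, leaving queue <>
3. C put(91), leaving queue <91>
adding event 8 (D responds at 8) leaves no legal real-time order
every completion of the 2 pending operations (B, E) was checked; none linearizes
take A, C, D (pending dropped): step 1 already fails, because A take() → 68 cannot occur there
take A, D, C (pending dropped): step 1 already fails, because A take() → 68 cannot occur there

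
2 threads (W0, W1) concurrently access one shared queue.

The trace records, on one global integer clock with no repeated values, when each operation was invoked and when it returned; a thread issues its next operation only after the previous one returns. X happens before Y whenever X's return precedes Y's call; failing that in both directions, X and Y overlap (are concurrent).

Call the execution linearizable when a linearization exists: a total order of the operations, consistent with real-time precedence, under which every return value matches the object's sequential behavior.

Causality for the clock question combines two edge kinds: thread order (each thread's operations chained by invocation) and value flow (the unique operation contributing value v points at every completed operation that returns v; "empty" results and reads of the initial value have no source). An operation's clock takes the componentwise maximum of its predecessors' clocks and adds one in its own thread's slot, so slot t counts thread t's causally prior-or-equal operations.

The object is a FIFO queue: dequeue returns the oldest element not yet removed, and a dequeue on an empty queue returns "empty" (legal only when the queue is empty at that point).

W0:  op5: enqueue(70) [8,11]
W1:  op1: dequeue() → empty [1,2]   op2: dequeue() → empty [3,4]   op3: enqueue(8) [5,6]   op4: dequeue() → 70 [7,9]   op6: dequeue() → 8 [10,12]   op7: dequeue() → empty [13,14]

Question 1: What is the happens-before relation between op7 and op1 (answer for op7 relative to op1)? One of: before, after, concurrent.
after

op7 spans [13,14], op1 spans [1,2]
resp(op1)=2 < inv(op7)=13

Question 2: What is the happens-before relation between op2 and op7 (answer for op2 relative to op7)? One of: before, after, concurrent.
before

op2 spans [3,4], op7 spans [13,14]
resp(op2)=4 < inv(op7)=13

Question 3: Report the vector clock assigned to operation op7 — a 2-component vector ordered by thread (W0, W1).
(1, 6)

no predecessors for op1 (invoked 1): W1 increments from zero → (0, 1)
no predecessors for op5 (invoked 8): W0 increments from zero → (1, 0)
invoked at 3, op2 merges VC(op1)=(0, 1) and bumps W1's slot → (0, 2)
invoked at 5, op3 merges VC(op2)=(0, 2) and bumps W1's slot → (0, 3)
invoked at 7, op4 merges VC(op3)=(0, 3), VC(op5)=(1, 0) and bumps W1's slot → (1, 4)
invoked at 10, op6 merges VC(op3)=(0, 3), VC(op4)=(1, 4) and bumps W1's slot → (1, 5)
invoked at 13, op7 merges VC(op6)=(1, 5) and bumps W1's slot → (1, 6)
target: VC(op7) = (1, 6)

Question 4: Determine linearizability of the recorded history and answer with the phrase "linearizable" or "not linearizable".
not linearizable

the violation lands at event 9, op4's response at time 9: events 1..8 linearize, events 1..9 do not
the completed operations (4 total) allow one real-time order; the queue replay rejects it
completion choices over the 1 pending operation (op5) were checked; none helps
sample order op1, op2, op3, op4 (pending dropped) stalls at step 4 — op4 dequeue() → 70 has no legal effect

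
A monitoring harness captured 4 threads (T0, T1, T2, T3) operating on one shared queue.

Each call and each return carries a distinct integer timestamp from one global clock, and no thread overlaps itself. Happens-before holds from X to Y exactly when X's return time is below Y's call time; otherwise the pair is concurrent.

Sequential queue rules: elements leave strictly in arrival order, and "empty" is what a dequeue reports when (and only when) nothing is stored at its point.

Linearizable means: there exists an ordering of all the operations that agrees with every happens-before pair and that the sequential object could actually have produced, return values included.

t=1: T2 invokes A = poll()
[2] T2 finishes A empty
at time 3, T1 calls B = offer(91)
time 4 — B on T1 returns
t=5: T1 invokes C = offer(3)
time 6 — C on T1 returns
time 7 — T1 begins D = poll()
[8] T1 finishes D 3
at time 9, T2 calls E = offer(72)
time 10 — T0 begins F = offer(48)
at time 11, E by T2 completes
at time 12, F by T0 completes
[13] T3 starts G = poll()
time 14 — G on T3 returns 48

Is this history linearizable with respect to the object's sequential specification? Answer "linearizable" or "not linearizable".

already the first 8 events (up to D's response at time 8) admit no linearization; the first 7 still do
exactly one order of the 4 completed ops respects real time; the queue replay fails
e.g. A, B, C, D: illegal at step 4, since D poll() → 3 cannot apply there

not linearizable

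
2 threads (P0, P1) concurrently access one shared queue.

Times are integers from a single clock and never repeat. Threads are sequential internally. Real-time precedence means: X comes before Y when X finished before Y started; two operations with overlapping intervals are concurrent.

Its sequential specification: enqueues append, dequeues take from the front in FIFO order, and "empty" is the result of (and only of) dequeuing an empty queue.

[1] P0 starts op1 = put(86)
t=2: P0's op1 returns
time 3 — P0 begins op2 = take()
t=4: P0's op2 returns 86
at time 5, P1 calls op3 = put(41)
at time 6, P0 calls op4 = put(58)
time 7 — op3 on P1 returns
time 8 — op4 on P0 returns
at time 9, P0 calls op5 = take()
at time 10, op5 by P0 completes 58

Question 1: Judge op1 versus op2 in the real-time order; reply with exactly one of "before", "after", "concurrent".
before

op1 spans [1,2], op2 spans [3,4]
resp(op1)=2 < inv(op2)=3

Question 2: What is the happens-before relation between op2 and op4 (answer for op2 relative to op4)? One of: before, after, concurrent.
before

op2 spans [3,4], op4 spans [6,8]
resp(op2)=4 < inv(op4)=6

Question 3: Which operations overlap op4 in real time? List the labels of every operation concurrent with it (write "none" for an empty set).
op3

op4 runs from 6 to 8; window-overlapping ops are concurrent
op1 [1,2]: before
op2 [3,4]: before
op3 [5,7]: concurrent
op5 [9,10]: after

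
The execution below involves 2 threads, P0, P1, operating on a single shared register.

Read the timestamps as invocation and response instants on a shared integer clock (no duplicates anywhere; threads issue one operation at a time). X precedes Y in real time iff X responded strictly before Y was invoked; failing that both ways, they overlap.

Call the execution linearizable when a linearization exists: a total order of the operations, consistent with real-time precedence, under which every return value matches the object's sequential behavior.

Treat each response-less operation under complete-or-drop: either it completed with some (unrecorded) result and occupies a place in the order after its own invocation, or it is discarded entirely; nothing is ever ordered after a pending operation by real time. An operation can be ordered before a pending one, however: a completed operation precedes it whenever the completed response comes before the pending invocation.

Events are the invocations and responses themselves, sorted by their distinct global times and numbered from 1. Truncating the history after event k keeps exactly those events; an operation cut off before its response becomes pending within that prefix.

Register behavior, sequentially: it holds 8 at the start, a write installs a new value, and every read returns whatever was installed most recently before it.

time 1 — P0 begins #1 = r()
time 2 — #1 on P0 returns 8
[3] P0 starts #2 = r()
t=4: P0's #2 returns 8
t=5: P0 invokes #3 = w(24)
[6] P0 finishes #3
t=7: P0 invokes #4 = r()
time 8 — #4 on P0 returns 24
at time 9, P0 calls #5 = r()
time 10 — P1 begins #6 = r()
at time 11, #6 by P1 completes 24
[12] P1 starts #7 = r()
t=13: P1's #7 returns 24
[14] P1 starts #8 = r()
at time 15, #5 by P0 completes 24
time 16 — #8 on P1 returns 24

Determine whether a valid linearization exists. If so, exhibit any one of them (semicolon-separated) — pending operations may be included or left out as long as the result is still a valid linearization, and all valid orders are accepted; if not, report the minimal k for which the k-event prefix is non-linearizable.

linearizable — witness: #1; #2; #3; #4; #5; #6; #7; #8

step 1: #1 r() → 8 — value 8
step 2: #2 r() → 8 — value 8
step 3: #3 w(24) — value 24
step 4: #4 r() → 24 — value 24
step 5: #5 r() → 24 — value 24
step 6: #6 r() → 24 — value 24
step 7: #7 r() → 24 — value 24
step 8: #8 r() → 24 — value 24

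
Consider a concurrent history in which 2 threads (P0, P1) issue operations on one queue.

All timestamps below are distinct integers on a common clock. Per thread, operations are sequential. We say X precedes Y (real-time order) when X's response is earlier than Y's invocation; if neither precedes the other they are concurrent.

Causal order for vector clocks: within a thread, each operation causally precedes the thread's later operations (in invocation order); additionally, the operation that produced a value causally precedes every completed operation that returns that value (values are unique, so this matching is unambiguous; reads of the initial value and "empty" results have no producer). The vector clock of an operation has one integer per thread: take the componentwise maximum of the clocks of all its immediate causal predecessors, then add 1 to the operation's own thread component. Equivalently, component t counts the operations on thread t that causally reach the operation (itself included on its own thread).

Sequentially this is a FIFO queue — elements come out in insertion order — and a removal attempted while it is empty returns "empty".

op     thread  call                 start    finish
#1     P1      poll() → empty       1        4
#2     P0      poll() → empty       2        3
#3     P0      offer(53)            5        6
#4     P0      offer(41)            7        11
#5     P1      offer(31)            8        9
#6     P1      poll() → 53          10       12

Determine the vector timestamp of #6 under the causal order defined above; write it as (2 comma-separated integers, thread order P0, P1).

VC(#1, invoked at 1): no causal predecessors; +1 on P1 → (0, 1)
VC(#2, invoked at 2): no causal predecessors; +1 on P0 → (1, 0)
invoked at 8, #5 merges VC(#1)=(0, 1) and bumps P1's slot → (0, 2)
invoked at 5, #3 merges VC(#2)=(1, 0) and bumps P0's slot → (2, 0)
invoked at 7, #4 merges VC(#3)=(2, 0) and bumps P0's slot → (3, 0)
invoked at 10, #6 merges VC(#3)=(2, 0), VC(#5)=(0, 2) and bumps P1's slot → (2, 3)
target: VC(#6) = (2, 3)

(2, 3)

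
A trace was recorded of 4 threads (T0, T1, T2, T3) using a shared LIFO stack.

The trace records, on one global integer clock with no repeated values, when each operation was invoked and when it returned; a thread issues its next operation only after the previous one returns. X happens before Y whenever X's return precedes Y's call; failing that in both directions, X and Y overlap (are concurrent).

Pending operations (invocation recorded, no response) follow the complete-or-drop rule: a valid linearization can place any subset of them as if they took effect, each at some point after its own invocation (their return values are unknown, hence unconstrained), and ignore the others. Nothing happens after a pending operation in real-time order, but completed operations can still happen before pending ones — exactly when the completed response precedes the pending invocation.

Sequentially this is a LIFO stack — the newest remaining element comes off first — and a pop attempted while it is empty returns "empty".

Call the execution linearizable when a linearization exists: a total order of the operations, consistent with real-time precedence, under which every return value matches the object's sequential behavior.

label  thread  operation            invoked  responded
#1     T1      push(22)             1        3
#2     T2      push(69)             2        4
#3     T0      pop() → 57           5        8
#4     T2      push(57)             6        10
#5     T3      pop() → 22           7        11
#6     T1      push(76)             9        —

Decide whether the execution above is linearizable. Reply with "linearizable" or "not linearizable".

witness order: #2, #1, #4, #3, #5
step 1: #2 push(69) — stack <69>
step 2: #1 push(22) — stack <69,22>
step 3: #4 push(57) — stack <69,22,57>
step 4: #3 pop() → 57 — stack <69,22>
step 5: #5 pop() → 22 — stack <69>

linearizable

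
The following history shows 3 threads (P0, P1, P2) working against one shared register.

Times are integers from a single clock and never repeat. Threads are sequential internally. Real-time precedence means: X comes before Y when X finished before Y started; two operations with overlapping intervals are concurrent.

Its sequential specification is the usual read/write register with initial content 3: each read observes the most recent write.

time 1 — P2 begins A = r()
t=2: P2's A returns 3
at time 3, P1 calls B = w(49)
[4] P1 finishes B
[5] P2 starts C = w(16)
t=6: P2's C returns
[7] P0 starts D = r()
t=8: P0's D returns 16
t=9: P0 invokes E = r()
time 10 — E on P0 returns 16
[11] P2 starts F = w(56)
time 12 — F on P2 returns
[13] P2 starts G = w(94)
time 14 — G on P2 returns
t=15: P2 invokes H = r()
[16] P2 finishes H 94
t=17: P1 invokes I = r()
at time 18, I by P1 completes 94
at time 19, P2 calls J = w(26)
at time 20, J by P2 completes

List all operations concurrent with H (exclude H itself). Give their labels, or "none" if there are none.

none

overlap test against H [15,16]: concurrent iff the interval meets 15..16
A [1,2]: before
B [3,4]: before
C [5,6]: before
D [7,8]: before
E [9,10]: before
F [11,12]: before
G [13,14]: before
I [17,18]: after
J [19,20]: after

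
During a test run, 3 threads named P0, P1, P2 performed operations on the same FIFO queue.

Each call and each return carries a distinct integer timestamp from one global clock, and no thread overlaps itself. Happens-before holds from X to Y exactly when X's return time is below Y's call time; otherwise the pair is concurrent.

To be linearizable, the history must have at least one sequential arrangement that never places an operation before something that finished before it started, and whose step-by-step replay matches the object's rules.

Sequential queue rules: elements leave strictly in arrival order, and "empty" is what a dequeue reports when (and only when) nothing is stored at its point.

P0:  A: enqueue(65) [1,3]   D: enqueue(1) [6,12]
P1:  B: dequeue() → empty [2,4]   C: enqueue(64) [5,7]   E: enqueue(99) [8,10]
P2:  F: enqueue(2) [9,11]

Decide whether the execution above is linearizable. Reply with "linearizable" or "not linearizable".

witness order: B, A, C, D, E, F
1. B dequeue() → empty, leaving queue <>
2. A enqueue(65), leaving queue <65>
3. C enqueue(64), leaving queue <65,64>
4. D enqueue(1), leaving queue <65,64,1>
5. E enqueue(99), leaving queue <65,64,1,99>
6. F enqueue(2), leaving queue <65,64,1,99,2>

linearizable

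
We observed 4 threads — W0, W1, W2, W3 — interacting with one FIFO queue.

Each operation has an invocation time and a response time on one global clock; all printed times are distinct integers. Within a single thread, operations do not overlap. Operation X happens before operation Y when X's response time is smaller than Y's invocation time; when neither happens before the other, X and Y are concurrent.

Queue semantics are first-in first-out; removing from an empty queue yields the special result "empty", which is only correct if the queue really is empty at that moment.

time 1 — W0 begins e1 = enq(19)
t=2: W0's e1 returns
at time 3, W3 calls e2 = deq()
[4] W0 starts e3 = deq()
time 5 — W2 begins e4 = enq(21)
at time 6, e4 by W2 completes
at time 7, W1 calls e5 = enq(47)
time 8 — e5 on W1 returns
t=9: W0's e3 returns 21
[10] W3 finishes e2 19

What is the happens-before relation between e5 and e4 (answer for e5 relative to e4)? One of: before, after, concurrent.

e5 spans [7,8], e4 spans [5,6]
resp(e4)=6 < inv(e5)=7

after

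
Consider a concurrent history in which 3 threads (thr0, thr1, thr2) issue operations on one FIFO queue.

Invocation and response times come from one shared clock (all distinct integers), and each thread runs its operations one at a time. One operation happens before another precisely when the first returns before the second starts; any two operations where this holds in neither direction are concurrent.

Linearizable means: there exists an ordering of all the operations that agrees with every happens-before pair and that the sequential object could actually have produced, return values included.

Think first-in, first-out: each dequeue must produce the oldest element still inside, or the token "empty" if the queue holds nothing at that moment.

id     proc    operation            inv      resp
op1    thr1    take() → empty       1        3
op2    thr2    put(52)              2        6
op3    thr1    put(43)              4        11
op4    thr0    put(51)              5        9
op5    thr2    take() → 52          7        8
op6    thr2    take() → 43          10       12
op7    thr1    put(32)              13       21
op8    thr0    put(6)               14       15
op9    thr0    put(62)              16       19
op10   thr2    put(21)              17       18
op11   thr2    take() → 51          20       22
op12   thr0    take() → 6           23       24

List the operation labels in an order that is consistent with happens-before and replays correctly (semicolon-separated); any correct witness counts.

after step 1 (op1 take() → empty): queue <>
after step 2 (op2 put(52)): queue <52>
after step 3 (op3 put(43)): queue <52,43>
after step 4 (op4 put(51)): queue <52,43,51>
after step 5 (op5 take() → 52): queue <43,51>
after step 6 (op6 take() → 43): queue <51>
after step 7 (op8 put(6)): queue <51,6>
after step 8 (op7 put(32)): queue <51,6,32>
after step 9 (op9 put(62)): queue <51,6,32,62>
after step 10 (op10 put(21)): queue <51,6,32,62,21>
after step 11 (op11 take() → 51): queue <6,32,62,21>
after step 12 (op12 take() → 6): queue <32,62,21>

op1; op2; op3; op4; op5; op6; op8; op7; op9; op10; op11; op12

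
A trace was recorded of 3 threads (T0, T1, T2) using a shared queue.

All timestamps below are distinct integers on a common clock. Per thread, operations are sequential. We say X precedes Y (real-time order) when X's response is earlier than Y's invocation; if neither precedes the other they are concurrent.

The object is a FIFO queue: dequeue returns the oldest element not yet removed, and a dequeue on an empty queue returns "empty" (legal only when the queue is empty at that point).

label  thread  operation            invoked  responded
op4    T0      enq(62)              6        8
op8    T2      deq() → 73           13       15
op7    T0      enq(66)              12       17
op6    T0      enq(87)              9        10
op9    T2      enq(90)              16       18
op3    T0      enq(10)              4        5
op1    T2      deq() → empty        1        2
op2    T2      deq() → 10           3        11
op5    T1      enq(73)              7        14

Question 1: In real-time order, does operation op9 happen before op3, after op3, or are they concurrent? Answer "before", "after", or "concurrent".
op9 spans [16,18], op3 spans [4,5]
resp(op3)=5 < inv(op9)=16

after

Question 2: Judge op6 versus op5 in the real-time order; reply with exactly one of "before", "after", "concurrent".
op6 spans [9,10], op5 spans [7,14]
the intervals overlap in both directions

concurrent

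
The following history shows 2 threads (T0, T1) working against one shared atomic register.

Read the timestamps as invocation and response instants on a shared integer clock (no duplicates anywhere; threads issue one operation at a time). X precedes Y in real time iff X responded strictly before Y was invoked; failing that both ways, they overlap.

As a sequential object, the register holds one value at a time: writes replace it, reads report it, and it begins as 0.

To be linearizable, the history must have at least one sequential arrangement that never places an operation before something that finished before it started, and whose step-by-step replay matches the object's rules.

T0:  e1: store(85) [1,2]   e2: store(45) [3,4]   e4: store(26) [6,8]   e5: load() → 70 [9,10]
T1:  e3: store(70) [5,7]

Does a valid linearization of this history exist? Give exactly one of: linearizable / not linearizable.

linearizable

a witness: e1, e2, e4, e3, e5
step 1: e1 store(85) — value 85
step 2: e2 store(45) — value 45
step 3: e4 store(26) — value 26
step 4: e3 store(70) — value 70
step 5: e5 load() → 70 — value 70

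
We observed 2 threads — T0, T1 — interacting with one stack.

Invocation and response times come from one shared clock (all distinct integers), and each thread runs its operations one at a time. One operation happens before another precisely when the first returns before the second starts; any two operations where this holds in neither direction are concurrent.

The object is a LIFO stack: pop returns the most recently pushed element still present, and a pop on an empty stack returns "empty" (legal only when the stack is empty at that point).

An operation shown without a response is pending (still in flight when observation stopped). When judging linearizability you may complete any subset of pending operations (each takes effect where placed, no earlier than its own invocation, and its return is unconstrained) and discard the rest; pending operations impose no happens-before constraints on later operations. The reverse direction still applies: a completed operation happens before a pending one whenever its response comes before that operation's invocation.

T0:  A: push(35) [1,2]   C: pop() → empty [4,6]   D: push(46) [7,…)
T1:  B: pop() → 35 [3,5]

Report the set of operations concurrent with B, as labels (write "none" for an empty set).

B spans [3,5]: anything still running between times 3 and 5 counts as concurrent
A [1,2]: before
C [4,6]: concurrent
D [7,…): after

C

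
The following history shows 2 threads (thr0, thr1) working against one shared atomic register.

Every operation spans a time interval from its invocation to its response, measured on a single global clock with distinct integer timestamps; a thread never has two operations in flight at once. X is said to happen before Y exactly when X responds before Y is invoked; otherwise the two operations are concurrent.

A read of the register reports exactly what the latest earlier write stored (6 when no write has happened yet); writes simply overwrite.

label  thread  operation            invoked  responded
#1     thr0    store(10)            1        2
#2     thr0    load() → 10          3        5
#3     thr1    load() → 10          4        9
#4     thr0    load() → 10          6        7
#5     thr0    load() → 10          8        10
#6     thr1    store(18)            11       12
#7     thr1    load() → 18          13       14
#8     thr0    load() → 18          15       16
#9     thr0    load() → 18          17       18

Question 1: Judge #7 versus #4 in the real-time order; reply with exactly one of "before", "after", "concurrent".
after

#7 spans [13,14], #4 spans [6,7]
resp(#4)=7 < inv(#7)=13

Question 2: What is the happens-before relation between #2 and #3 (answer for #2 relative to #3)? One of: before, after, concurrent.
concurrent

#2 spans [3,5], #3 spans [4,9]
the intervals overlap in both directions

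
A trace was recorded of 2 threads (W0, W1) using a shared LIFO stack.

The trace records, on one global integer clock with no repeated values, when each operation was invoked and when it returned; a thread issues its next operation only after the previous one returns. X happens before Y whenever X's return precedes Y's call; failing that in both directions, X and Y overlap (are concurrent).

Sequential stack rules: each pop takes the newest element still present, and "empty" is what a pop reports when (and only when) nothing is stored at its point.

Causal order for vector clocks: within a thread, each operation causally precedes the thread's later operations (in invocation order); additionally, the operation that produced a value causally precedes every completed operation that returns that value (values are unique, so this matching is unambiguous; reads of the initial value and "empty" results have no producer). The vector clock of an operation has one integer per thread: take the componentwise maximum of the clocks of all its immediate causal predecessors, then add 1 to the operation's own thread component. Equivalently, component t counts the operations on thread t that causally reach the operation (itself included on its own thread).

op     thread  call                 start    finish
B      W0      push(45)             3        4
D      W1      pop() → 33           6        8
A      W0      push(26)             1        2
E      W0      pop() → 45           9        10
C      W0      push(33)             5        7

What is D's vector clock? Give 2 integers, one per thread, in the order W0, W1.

(3, 1)

no predecessors for A (invoked 1): W0 increments from zero → (1, 0)
VC(B, invoked at 3): max of VC(A)=(1, 0), then +1 on thread W0 → (2, 0)
VC(C, invoked at 5): max of VC(B)=(2, 0), then +1 on thread W0 → (3, 0)
VC(D, invoked at 6): max of VC(C)=(3, 0), then +1 on thread W1 → (3, 1)
VC(E, invoked at 9): max of VC(B)=(2, 0), VC(C)=(3, 0), then +1 on thread W0 → (4, 0)
target: VC(D) = (3, 1)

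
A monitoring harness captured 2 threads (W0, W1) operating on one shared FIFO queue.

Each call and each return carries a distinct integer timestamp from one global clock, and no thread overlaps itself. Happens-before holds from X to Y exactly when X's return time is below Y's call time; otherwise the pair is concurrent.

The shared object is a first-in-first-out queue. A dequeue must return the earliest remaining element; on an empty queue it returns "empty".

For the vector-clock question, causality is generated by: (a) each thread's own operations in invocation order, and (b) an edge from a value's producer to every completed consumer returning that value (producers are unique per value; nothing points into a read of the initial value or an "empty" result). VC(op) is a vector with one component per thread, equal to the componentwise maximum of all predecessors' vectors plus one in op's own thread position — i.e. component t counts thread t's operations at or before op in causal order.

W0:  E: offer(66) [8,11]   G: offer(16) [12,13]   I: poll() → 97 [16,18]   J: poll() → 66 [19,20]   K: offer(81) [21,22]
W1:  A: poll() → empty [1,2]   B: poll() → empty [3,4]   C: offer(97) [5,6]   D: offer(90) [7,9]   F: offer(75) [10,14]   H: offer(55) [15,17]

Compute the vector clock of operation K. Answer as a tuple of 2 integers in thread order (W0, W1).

(5, 3)

A, invoked 1, has no incoming edges; only W1's bump applies → (0, 1)
E, invoked 8, has no incoming edges; only W0's bump applies → (1, 0)
VC(B, invoked at 3): max of VC(A)=(0, 1), then +1 on thread W1 → (0, 2)
VC(G, invoked at 12): max of VC(E)=(1, 0), then +1 on thread W0 → (2, 0)
VC(C, invoked at 5): max of VC(B)=(0, 2), then +1 on thread W1 → (0, 3)
VC(D, invoked at 7): max of VC(C)=(0, 3), then +1 on thread W1 → (0, 4)
VC(F, invoked at 10): max of VC(D)=(0, 4), then +1 on thread W1 → (0, 5)
VC(H, invoked at 15): max of VC(F)=(0, 5), then +1 on thread W1 → (0, 6)
VC(I, invoked at 16): max of VC(C)=(0, 3), VC(G)=(2, 0), then +1 on thread W0 → (3, 3)
VC(J, invoked at 19): max of VC(E)=(1, 0), VC(I)=(3, 3), then +1 on thread W0 → (4, 3)
VC(K, invoked at 21): max of VC(J)=(4, 3), then +1 on thread W0 → (5, 3)
target: VC(K) = (5, 3)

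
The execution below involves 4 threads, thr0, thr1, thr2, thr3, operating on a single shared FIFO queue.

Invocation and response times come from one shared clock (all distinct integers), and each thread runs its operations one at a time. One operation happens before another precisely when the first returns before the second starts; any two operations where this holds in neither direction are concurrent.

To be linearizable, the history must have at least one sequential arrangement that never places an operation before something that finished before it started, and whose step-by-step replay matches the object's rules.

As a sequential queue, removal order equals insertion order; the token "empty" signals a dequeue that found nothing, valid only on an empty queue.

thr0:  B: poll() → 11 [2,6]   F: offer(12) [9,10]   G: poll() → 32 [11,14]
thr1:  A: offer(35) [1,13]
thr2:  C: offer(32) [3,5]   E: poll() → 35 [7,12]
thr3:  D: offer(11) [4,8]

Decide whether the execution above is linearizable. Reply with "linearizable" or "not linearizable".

a witness: D, A, B, C, E, F, G
1. D offer(11), leaving queue <11>
2. A offer(35), leaving queue <11,35>
3. B poll() → 11, leaving queue <35>
4. C offer(32), leaving queue <35,32>
5. E poll() → 35, leaving queue <32>
6. F offer(12), leaving queue <32,12>
7. G poll() → 32, leaving queue <12>

linearizable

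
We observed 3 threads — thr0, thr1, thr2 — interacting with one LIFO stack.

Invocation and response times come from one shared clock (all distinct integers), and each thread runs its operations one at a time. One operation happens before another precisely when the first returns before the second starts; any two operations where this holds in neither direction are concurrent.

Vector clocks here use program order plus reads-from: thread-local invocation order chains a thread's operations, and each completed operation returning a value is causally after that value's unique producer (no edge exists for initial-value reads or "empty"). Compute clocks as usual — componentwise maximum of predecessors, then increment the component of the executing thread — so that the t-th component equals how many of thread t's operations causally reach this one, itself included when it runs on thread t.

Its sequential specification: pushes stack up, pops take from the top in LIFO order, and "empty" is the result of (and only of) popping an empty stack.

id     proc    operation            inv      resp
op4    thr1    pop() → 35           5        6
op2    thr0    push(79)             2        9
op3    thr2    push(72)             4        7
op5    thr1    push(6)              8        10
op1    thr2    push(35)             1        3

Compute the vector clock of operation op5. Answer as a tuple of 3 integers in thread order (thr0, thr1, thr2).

no predecessors for op1 (invoked 1): thr2 increments from zero → (0, 0, 1)
no predecessors for op2 (invoked 2): thr0 increments from zero → (1, 0, 0)
invoked at 4, op3 merges VC(op1)=(0, 0, 1) and bumps thr2's slot → (0, 0, 2)
invoked at 5, op4 merges VC(op1)=(0, 0, 1) and bumps thr1's slot → (0, 1, 1)
invoked at 8, op5 merges VC(op4)=(0, 1, 1) and bumps thr1's slot → (0, 2, 1)
target: VC(op5) = (0, 2, 1)

(0, 2, 1)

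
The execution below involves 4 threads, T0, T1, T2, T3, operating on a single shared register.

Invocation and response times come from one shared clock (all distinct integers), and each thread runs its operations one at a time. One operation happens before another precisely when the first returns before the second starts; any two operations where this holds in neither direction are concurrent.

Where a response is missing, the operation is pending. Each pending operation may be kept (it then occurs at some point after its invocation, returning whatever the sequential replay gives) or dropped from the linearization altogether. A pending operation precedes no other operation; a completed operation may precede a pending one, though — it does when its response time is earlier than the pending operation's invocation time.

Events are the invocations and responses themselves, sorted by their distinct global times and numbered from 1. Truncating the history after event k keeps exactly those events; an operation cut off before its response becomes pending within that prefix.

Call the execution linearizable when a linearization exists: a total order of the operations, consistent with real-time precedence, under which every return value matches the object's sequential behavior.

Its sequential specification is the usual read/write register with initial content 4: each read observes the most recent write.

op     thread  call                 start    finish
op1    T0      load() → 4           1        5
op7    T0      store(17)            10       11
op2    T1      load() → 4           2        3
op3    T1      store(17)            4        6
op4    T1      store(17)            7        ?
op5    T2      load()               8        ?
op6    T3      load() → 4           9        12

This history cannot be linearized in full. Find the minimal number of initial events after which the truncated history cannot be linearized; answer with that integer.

a valid linearization of events 1..11 exists, for instance op1, op2, op3, op4, op5, op6, op7:
step 1: op1 load() → 4 — value 4
step 2: op2 load() → 4 — value 4
step 3: op3 store(17) — value 17
step 4: op4 store(17) (pending, included) — value 17
step 5: op5 load() (pending, included) — value 17
step 6: op6 load() (pending, included) — value 17
step 7: op7 store(17) — value 17
once event 12 joins (op6's response, time 12), exhaustive search finds no witness
completion choices over the 2 pending operations (op4, op5) were checked; none helps
e.g. op1, op2, op3, op6, op7 (pending dropped): illegal at step 4, since op6 load() → 4 cannot apply there
e.g. op1, op2, op3, op7, op6 (pending dropped): illegal at step 5, since op6 load() → 4 cannot apply there

12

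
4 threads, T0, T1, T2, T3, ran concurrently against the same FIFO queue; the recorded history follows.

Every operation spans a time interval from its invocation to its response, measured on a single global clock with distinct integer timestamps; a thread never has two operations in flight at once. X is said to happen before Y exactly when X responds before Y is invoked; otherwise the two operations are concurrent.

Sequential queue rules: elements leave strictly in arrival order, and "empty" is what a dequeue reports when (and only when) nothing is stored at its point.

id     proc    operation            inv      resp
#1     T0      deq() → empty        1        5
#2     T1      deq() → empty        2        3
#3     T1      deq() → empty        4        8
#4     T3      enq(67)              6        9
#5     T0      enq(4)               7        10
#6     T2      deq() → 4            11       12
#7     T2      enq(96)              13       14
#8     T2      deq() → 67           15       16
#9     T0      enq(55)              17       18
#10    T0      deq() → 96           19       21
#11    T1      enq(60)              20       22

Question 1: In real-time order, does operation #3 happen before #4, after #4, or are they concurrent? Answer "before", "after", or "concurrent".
Answer: concurrent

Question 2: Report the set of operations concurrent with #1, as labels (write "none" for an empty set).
Answer: #2, #3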